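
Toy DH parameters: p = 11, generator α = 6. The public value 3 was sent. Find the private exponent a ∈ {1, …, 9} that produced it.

2

Try successive powers of 6 modulo 11:
6^1 ≡ 6
6^2 ≡ 3
Found: a = 2.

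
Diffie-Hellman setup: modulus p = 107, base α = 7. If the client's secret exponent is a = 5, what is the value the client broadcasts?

8

Public value = 7^5 mod 107.
7^1 ≡ 7 (mod 107)
7^2 = (7^1)^2 ≡ 7^2 = 49 ≡ 49 (mod 107)
7^4 = (7^2)^2 ≡ 49^2 = 2401 ≡ 47 (mod 107)
7^5 = 7^4 · 7^1 ≡ 47 · 7 ≡ 8 (mod 107).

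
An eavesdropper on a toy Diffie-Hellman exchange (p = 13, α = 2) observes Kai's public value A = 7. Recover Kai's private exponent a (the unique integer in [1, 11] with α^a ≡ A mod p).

11

Try successive powers of 2 modulo 13:
2^1 ≡ 2
2^2 ≡ 4
2^3 ≡ 8
2^4 ≡ 3
2^5 ≡ 6
2^6 ≡ 12
2^7 ≡ 11
2^8 ≡ 9
2^9 ≡ 5
2^10 ≡ 10
2^11 ≡ 7
Found: a = 11.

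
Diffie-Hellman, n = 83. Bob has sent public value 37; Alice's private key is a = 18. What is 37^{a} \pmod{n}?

77

Shared key K = 37^18 mod 83.
37^1 ≡ 37 (mod 83)
37^2 = (37^1)^2 ≡ 37^2 = 1369 ≡ 41 (mod 83)
37^4 = (37^2)^2 ≡ 41^2 = 1681 ≡ 21 (mod 83)
37^8 = (37^4)^2 ≡ 21^2 = 441 ≡ 26 (mod 83)
37^16 = (37^8)^2 ≡ 26^2 = 676 ≡ 12 (mod 83)
37^18 = 37^16 · 37^2 ≡ 12 · 41 ≡ 77 (mod 83).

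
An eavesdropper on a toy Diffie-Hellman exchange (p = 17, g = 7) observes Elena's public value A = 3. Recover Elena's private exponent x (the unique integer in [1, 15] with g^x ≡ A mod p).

Try successive powers of 7 modulo 17:
7^1 ≡ 7
7^2 ≡ 15
7^3 ≡ 3
Found: x = 3.

3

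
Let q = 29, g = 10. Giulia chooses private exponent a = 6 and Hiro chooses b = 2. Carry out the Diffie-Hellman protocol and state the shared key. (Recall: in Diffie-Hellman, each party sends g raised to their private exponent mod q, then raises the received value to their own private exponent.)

20

Hiro sends B = g^b mod q = 10^2 mod 29.
10^1 ≡ 10 (mod 29)
10^2 = (10^1)^2 ≡ 10^2 = 100 ≡ 13 (mod 29)
So B = 13. Giulia then computes K = B^a mod q = 13^6 mod 29.
13^1 ≡ 13 (mod 29)
13^2 = (13^1)^2 ≡ 13^2 = 169 ≡ 24 (mod 29)
13^4 = (13^2)^2 ≡ 24^2 = 576 ≡ 25 (mod 29)
13^6 = 13^4 · 13^2 ≡ 25 · 24 ≡ 20 (mod 29).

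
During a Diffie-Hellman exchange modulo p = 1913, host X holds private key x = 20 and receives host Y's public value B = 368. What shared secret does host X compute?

Shared key K = 368^20 mod 1913.
368^1 ≡ 368 (mod 1913)
368^2 = (368^1)^2 ≡ 368^2 = 135424 ≡ 1514 (mod 1913)
368^4 = (368^2)^2 ≡ 1514^2 = 2292196 ≡ 422 (mod 1913)
368^8 = (368^4)^2 ≡ 422^2 = 178084 ≡ 175 (mod 1913)
368^16 = (368^8)^2 ≡ 175^2 = 30625 ≡ 17 (mod 1913)
368^20 = 368^16 · 368^4 ≡ 17 · 422 ≡ 1435 (mod 1913).

1435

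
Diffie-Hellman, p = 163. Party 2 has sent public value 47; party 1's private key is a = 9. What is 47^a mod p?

140

Shared key K = 47^9 mod 163.
47^1 ≡ 47 (mod 163)
47^2 = (47^1)^2 ≡ 47^2 = 2209 ≡ 90 (mod 163)
47^4 = (47^2)^2 ≡ 90^2 = 8100 ≡ 113 (mod 163)
47^8 = (47^4)^2 ≡ 113^2 = 12769 ≡ 55 (mod 163)
47^9 = 47^8 · 47^1 ≡ 55 · 47 ≡ 140 (mod 163).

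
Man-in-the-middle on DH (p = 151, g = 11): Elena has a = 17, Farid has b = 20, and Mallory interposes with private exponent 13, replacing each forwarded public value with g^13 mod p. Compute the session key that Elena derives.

Elena receives Mallory's public value M = 11^13 mod 151 instead of the honest one.
11^1 ≡ 11 (mod 151)
11^2 = (11^1)^2 ≡ 11^2 = 121 ≡ 121 (mod 151)
11^4 = (11^2)^2 ≡ 121^2 = 14641 ≡ 145 (mod 151)
11^8 = (11^4)^2 ≡ 145^2 = 21025 ≡ 36 (mod 151)
11^13 = 11^8 · 11^4 · 11^1 ≡ 36 · 145 · 11 ≡ 40 (mod 151).
So M = 40. Elena computes K = M^17 mod 151.
40^1 ≡ 40 (mod 151)
40^2 = (40^1)^2 ≡ 40^2 = 1600 ≡ 90 (mod 151)
40^4 = (40^2)^2 ≡ 90^2 = 8100 ≡ 97 (mod 151)
40^8 = (40^4)^2 ≡ 97^2 = 9409 ≡ 47 (mod 151)
40^16 = (40^8)^2 ≡ 47^2 = 2209 ≡ 95 (mod 151)
40^17 = 40^16 · 40^1 ≡ 95 · 40 ≡ 25 (mod 151).

25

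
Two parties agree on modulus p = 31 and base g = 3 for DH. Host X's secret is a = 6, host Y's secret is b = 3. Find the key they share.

4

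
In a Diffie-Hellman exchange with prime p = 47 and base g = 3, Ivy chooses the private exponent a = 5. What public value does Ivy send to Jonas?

Public value = 3^5 mod 47.
3^1 ≡ 3 (mod 47)
3^2 = (3^1)^2 ≡ 3^2 = 9 ≡ 9 (mod 47)
3^4 = (3^2)^2 ≡ 9^2 = 81 ≡ 34 (mod 47)
3^5 = 3^4 · 3^1 ≡ 34 · 3 ≡ 8 (mod 47).

8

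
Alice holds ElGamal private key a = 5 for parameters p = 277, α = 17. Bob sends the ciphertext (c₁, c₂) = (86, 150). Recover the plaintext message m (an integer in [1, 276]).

110

Shared mask s = c₁^a mod p = 86^5 mod 277.
86^1 ≡ 86 (mod 277)
86^2 = (86^1)^2 ≡ 86^2 = 7396 ≡ 194 (mod 277)
86^4 = (86^2)^2 ≡ 194^2 = 37636 ≡ 241 (mod 277)
86^5 = 86^4 · 86^1 ≡ 241 · 86 ≡ 228 (mod 277).
So s = 228; s⁻¹ ≡ 130 (mod 277).
m = c₂ · s⁻¹ mod 277 = 150 · 130 mod 277 = 110.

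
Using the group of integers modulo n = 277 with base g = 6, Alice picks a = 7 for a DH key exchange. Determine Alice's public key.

166

Public value = 6^7 (mod 277).
6^1 ≡ 6 (mod 277)
6^2 = (6^1)^2 ≡ 6^2 = 36 ≡ 36 (mod 277)
6^4 = (6^2)^2 ≡ 36^2 = 1296 ≡ 188 (mod 277)
6^7 = 6^4 · 6^2 · 6^1 ≡ 188 · 36 · 6 ≡ 166 (mod 277).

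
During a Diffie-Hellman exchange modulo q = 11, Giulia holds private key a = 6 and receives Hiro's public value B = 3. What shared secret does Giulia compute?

Shared key K = 3^6 mod 11.
3^1 ≡ 3 (mod 11)
3^2 = (3^1)^2 ≡ 3^2 = 9 ≡ 9 (mod 11)
3^4 = (3^2)^2 ≡ 9^2 = 81 ≡ 4 (mod 11)
3^6 = 3^4 · 3^2 ≡ 4 · 9 ≡ 3 (mod 11).

3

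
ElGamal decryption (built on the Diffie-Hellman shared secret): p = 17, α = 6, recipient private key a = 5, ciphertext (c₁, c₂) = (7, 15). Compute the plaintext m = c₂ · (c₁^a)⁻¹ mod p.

6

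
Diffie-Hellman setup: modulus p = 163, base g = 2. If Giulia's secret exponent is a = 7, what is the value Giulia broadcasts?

128

Public value = 2^7 (mod 163).
2^1 ≡ 2 (mod 163)
2^2 = (2^1)^2 ≡ 2^2 = 4 ≡ 4 (mod 163)
2^4 = (2^2)^2 ≡ 4^2 = 16 ≡ 16 (mod 163)
2^7 = 2^4 · 2^2 · 2^1 ≡ 16 · 4 · 2 ≡ 128 (mod 163).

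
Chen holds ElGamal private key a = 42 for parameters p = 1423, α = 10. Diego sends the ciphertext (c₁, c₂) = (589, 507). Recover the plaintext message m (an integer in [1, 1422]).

Shared mask s = c₁^a mod p = 589^42 mod 1423.
589^1 ≡ 589 (mod 1423)
589^2 = (589^1)^2 ≡ 589^2 = 346921 ≡ 1132 (mod 1423)
589^4 = (589^2)^2 ≡ 1132^2 = 1281424 ≡ 724 (mod 1423)
589^8 = (589^4)^2 ≡ 724^2 = 524176 ≡ 512 (mod 1423)
589^16 = (589^8)^2 ≡ 512^2 = 262144 ≡ 312 (mod 1423)
589^32 = (589^16)^2 ≡ 312^2 = 97344 ≡ 580 (mod 1423)
589^42 = 589^32 · 589^8 · 589^2 ≡ 580 · 512 · 1132 ≡ 584 (mod 1423).
So s = 584; s⁻¹ ≡ 1250 (mod 1423).
m = c₂ · s⁻¹ mod 1423 = 507 · 1250 mod 1423 = 515.

515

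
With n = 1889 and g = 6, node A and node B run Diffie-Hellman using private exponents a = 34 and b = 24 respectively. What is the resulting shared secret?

1766

Node B sends B = g^b mod n = 6^24 mod 1889.
6^1 ≡ 6 (mod 1889)
6^2 = (6^1)^2 ≡ 6^2 = 36 ≡ 36 (mod 1889)
6^4 = (6^2)^2 ≡ 36^2 = 1296 ≡ 1296 (mod 1889)
6^8 = (6^4)^2 ≡ 1296^2 = 1679616 ≡ 295 (mod 1889)
6^16 = (6^8)^2 ≡ 295^2 = 87025 ≡ 131 (mod 1889)
6^24 = 6^16 · 6^8 ≡ 131 · 295 ≡ 865 (mod 1889).
So B = 865. Node A then computes K = B^a mod n = 865^34 mod 1889.
865^1 ≡ 865 (mod 1889)
865^2 = (865^1)^2 ≡ 865^2 = 748225 ≡ 181 (mod 1889)
865^4 = (865^2)^2 ≡ 181^2 = 32761 ≡ 648 (mod 1889)
865^8 = (865^4)^2 ≡ 648^2 = 419904 ≡ 546 (mod 1889)
865^16 = (865^8)^2 ≡ 546^2 = 298116 ≡ 1543 (mod 1889)
865^32 = (865^16)^2 ≡ 1543^2 = 2380849 ≡ 709 (mod 1889)
865^34 = 865^32 · 865^2 ≡ 709 · 181 ≡ 1766 (mod 1889).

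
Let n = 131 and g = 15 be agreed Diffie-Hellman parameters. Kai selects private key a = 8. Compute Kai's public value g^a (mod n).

75

Public value = 15^8 (mod 131).
15^1 ≡ 15 (mod 131)
15^2 = (15^1)^2 ≡ 15^2 = 225 ≡ 94 (mod 131)
15^4 = (15^2)^2 ≡ 94^2 = 8836 ≡ 59 (mod 131)
15^8 = (15^4)^2 ≡ 59^2 = 3481 ≡ 75 (mod 131)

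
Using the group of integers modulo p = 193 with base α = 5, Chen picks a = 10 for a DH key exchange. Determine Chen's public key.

Public value = 5^10 mod 193.
5^1 ≡ 5 (mod 193)
5^2 = (5^1)^2 ≡ 5^2 = 25 ≡ 25 (mod 193)
5^4 = (5^2)^2 ≡ 25^2 = 625 ≡ 46 (mod 193)
5^8 = (5^4)^2 ≡ 46^2 = 2116 ≡ 186 (mod 193)
5^10 = 5^8 · 5^2 ≡ 186 · 25 ≡ 18 (mod 193).

18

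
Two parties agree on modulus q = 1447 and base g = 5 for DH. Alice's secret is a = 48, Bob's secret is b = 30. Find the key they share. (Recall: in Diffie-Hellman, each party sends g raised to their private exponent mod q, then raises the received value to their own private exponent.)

1224

Bob sends B = g^b mod q = 5^30 mod 1447.
5^1 ≡ 5 (mod 1447)
5^2 = (5^1)^2 ≡ 5^2 = 25 ≡ 25 (mod 1447)
5^4 = (5^2)^2 ≡ 25^2 = 625 ≡ 625 (mod 1447)
5^8 = (5^4)^2 ≡ 625^2 = 390625 ≡ 1382 (mod 1447)
5^16 = (5^8)^2 ≡ 1382^2 = 1909924 ≡ 1331 (mod 1447)
5^30 = 5^16 · 5^8 · 5^4 · 5^2 ≡ 1331 · 1382 · 625 · 25 ≡ 654 (mod 1447).
So B = 654. Alice then computes K = B^a mod q = 654^48 mod 1447.
654^1 ≡ 654 (mod 1447)
654^2 = (654^1)^2 ≡ 654^2 = 427716 ≡ 851 (mod 1447)
654^4 = (654^2)^2 ≡ 851^2 = 724201 ≡ 701 (mod 1447)
654^8 = (654^4)^2 ≡ 701^2 = 491401 ≡ 868 (mod 1447)
654^16 = (654^8)^2 ≡ 868^2 = 753424 ≡ 984 (mod 1447)
654^32 = (654^16)^2 ≡ 984^2 = 968256 ≡ 213 (mod 1447)
654^48 = 654^32 · 654^16 ≡ 213 · 984 ≡ 1224 (mod 1447).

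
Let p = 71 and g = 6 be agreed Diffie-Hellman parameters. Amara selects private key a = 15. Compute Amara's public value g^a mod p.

30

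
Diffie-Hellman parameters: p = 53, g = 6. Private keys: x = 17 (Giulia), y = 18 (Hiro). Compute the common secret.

Hiro sends B = g^y mod p = 6^18 mod 53.
6^1 ≡ 6 (mod 53)
6^2 = (6^1)^2 ≡ 6^2 = 36 ≡ 36 (mod 53)
6^4 = (6^2)^2 ≡ 36^2 = 1296 ≡ 24 (mod 53)
6^8 = (6^4)^2 ≡ 24^2 = 576 ≡ 46 (mod 53)
6^16 = (6^8)^2 ≡ 46^2 = 2116 ≡ 49 (mod 53)
6^18 = 6^16 · 6^2 ≡ 49 · 36 ≡ 15 (mod 53).
So B = 15. Giulia then computes K = B^x mod p = 15^17 mod 53.
15^1 ≡ 15 (mod 53)
15^2 = (15^1)^2 ≡ 15^2 = 225 ≡ 13 (mod 53)
15^4 = (15^2)^2 ≡ 13^2 = 169 ≡ 10 (mod 53)
15^8 = (15^4)^2 ≡ 10^2 = 100 ≡ 47 (mod 53)
15^16 = (15^8)^2 ≡ 47^2 = 2209 ≡ 36 (mod 53)
15^17 = 15^16 · 15^1 ≡ 36 · 15 ≡ 10 (mod 53).

10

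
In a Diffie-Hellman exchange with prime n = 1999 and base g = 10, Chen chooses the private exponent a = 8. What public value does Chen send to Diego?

Public value = 10^8 mod 1999.
10^1 ≡ 10 (mod 1999)
10^2 = (10^1)^2 ≡ 10^2 = 100 ≡ 100 (mod 1999)
10^4 = (10^2)^2 ≡ 100^2 = 10000 ≡ 5 (mod 1999)
10^8 = (10^4)^2 ≡ 5^2 = 25 ≡ 25 (mod 1999)

25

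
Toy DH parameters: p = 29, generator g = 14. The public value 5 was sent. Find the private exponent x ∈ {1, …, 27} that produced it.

Try successive powers of 14 modulo 29:
14^1 ≡ 14
14^2 ≡ 22
14^3 ≡ 18
14^4 ≡ 20
14^5 ≡ 19
14^6 ≡ 5
Found: x = 6.

6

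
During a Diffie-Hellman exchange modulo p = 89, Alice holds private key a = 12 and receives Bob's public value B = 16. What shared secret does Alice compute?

Shared key K = 16^12 mod 89.
16^1 ≡ 16 (mod 89)
16^2 = (16^1)^2 ≡ 16^2 = 256 ≡ 78 (mod 89)
16^4 = (16^2)^2 ≡ 78^2 = 6084 ≡ 32 (mod 89)
16^8 = (16^4)^2 ≡ 32^2 = 1024 ≡ 45 (mod 89)
16^12 = 16^8 · 16^4 ≡ 45 · 32 ≡ 16 (mod 89).

16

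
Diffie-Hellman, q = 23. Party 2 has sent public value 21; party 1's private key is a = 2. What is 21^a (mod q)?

4

Shared key K = 21^2 mod 23.
21^1 ≡ 21 (mod 23)
21^2 = (21^1)^2 ≡ 21^2 = 441 ≡ 4 (mod 23)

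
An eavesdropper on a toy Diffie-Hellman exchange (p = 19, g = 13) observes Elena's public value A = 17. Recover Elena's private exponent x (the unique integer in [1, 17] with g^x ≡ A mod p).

Try successive powers of 13 modulo 19:
13^1 ≡ 13
13^2 ≡ 17
Found: x = 2.

2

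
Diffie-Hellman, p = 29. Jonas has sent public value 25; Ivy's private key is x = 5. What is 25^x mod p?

Shared key K = 25^5 mod 29.
25^1 ≡ 25 (mod 29)
25^2 = (25^1)^2 ≡ 25^2 = 625 ≡ 16 (mod 29)
25^4 = (25^2)^2 ≡ 16^2 = 256 ≡ 24 (mod 29)
25^5 = 25^4 · 25^1 ≡ 24 · 25 ≡ 20 (mod 29).

20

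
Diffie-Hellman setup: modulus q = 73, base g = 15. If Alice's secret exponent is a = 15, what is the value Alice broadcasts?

Public value = 15^15 (mod 73).
15^1 ≡ 15 (mod 73)
15^2 = (15^1)^2 ≡ 15^2 = 225 ≡ 6 (mod 73)
15^4 = (15^2)^2 ≡ 6^2 = 36 ≡ 36 (mod 73)
15^8 = (15^4)^2 ≡ 36^2 = 1296 ≡ 55 (mod 73)
15^15 = 15^8 · 15^4 · 15^2 · 15^1 ≡ 55 · 36 · 6 · 15 ≡ 7 (mod 73).

7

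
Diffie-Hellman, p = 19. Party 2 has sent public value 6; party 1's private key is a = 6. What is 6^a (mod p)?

11

Shared key K = 6^6 mod 19.
6^1 ≡ 6 (mod 19)
6^2 = (6^1)^2 ≡ 6^2 = 36 ≡ 17 (mod 19)
6^4 = (6^2)^2 ≡ 17^2 = 289 ≡ 4 (mod 19)
6^6 = 6^4 · 6^2 ≡ 4 · 17 ≡ 11 (mod 19).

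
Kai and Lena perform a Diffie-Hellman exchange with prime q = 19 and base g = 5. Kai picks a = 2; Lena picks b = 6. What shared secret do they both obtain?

Lena sends B = g^b mod q = 5^6 mod 19.
5^1 ≡ 5 (mod 19)
5^2 = (5^1)^2 ≡ 5^2 = 25 ≡ 6 (mod 19)
5^4 = (5^2)^2 ≡ 6^2 = 36 ≡ 17 (mod 19)
5^6 = 5^4 · 5^2 ≡ 17 · 6 ≡ 7 (mod 19).
So B = 7. Kai then computes K = B^a mod q = 7^2 mod 19.
7^1 ≡ 7 (mod 19)
7^2 = (7^1)^2 ≡ 7^2 = 49 ≡ 11 (mod 19)

11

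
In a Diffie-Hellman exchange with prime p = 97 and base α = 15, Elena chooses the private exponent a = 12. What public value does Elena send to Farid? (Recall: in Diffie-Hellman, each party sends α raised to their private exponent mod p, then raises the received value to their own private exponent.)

47

Public value = 15^12 mod 97.
15^1 ≡ 15 (mod 97)
15^2 = (15^1)^2 ≡ 15^2 = 225 ≡ 31 (mod 97)
15^4 = (15^2)^2 ≡ 31^2 = 961 ≡ 88 (mod 97)
15^8 = (15^4)^2 ≡ 88^2 = 7744 ≡ 81 (mod 97)
15^12 = 15^8 · 15^4 ≡ 81 · 88 ≡ 47 (mod 97).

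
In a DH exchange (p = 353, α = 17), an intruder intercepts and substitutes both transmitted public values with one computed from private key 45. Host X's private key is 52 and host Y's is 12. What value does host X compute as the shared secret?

Host X receives an intruder's public value M = 17^45 mod 353 instead of the honest one.
17^1 ≡ 17 (mod 353)
17^2 = (17^1)^2 ≡ 17^2 = 289 ≡ 289 (mod 353)
17^4 = (17^2)^2 ≡ 289^2 = 83521 ≡ 213 (mod 353)
17^8 = (17^4)^2 ≡ 213^2 = 45369 ≡ 185 (mod 353)
17^16 = (17^8)^2 ≡ 185^2 = 34225 ≡ 337 (mod 353)
17^32 = (17^16)^2 ≡ 337^2 = 113569 ≡ 256 (mod 353)
17^45 = 17^32 · 17^8 · 17^4 · 17^1 ≡ 256 · 185 · 213 · 17 ≡ 336 (mod 353).
So M = 336. Host X computes K = M^52 mod 353.
336^1 ≡ 336 (mod 353)
336^2 = (336^1)^2 ≡ 336^2 = 112896 ≡ 289 (mod 353)
336^4 = (336^2)^2 ≡ 289^2 = 83521 ≡ 213 (mod 353)
336^8 = (336^4)^2 ≡ 213^2 = 45369 ≡ 185 (mod 353)
336^16 = (336^8)^2 ≡ 185^2 = 34225 ≡ 337 (mod 353)
336^32 = (336^16)^2 ≡ 337^2 = 113569 ≡ 256 (mod 353)
336^52 = 336^32 · 336^16 · 336^4 ≡ 256 · 337 · 213 ≡ 168 (mod 353).

168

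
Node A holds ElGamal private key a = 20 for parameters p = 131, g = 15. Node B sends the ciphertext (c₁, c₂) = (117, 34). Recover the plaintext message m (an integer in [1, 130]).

101

Shared mask s = c₁^a mod p = 117^20 mod 131.
117^1 ≡ 117 (mod 131)
117^2 = (117^1)^2 ≡ 117^2 = 13689 ≡ 65 (mod 131)
117^4 = (117^2)^2 ≡ 65^2 = 4225 ≡ 33 (mod 131)
117^8 = (117^4)^2 ≡ 33^2 = 1089 ≡ 41 (mod 131)
117^16 = (117^8)^2 ≡ 41^2 = 1681 ≡ 109 (mod 131)
117^20 = 117^16 · 117^4 ≡ 109 · 33 ≡ 60 (mod 131).
So s = 60; s⁻¹ ≡ 107 (mod 131).
m = c₂ · s⁻¹ mod 131 = 34 · 107 mod 131 = 101.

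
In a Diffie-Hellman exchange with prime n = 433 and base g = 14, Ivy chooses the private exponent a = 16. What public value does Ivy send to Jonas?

66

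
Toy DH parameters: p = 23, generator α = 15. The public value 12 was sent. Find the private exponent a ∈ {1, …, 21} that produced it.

18

Try successive powers of 15 modulo 23:
15^1 ≡ 15
15^2 ≡ 18
15^3 ≡ 17
15^4 ≡ 2
15^5 ≡ 7
15^6 ≡ 13
15^7 ≡ 11
15^8 ≡ 4
15^9 ≡ 14
15^10 ≡ 3
15^11 ≡ 22
15^12 ≡ 8
15^13 ≡ 5
15^14 ≡ 6
15^15 ≡ 21
15^16 ≡ 16
15^17 ≡ 10
15^18 ≡ 12
Found: a = 18.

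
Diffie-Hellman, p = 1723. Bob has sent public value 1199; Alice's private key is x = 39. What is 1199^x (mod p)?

684

Shared key K = 1199^39 mod 1723.
1199^1 ≡ 1199 (mod 1723)
1199^2 = (1199^1)^2 ≡ 1199^2 = 1437601 ≡ 619 (mod 1723)
1199^4 = (1199^2)^2 ≡ 619^2 = 383161 ≡ 655 (mod 1723)
1199^8 = (1199^4)^2 ≡ 655^2 = 429025 ≡ 1721 (mod 1723)
1199^16 = (1199^8)^2 ≡ 1721^2 = 2961841 ≡ 4 (mod 1723)
1199^32 = (1199^16)^2 ≡ 4^2 = 16 ≡ 16 (mod 1723)
1199^39 = 1199^32 · 1199^4 · 1199^2 · 1199^1 ≡ 16 · 655 · 619 · 1199 ≡ 684 (mod 1723).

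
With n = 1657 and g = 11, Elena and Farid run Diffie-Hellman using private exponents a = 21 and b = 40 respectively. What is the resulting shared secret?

1040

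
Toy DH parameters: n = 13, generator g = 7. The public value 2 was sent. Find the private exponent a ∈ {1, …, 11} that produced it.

11

Try successive powers of 7 modulo 13:
7^1 ≡ 7
7^2 ≡ 10
7^3 ≡ 5
7^4 ≡ 9
7^5 ≡ 11
7^6 ≡ 12
7^7 ≡ 6
7^8 ≡ 3
7^9 ≡ 8
7^10 ≡ 4
7^11 ≡ 2
Found: a = 11.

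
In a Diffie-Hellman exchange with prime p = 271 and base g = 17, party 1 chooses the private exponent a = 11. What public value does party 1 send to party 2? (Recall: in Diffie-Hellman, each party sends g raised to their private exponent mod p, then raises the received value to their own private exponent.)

213

Public value = 17^11 mod 271.
17^1 ≡ 17 (mod 271)
17^2 = (17^1)^2 ≡ 17^2 = 289 ≡ 18 (mod 271)
17^4 = (17^2)^2 ≡ 18^2 = 324 ≡ 53 (mod 271)
17^8 = (17^4)^2 ≡ 53^2 = 2809 ≡ 99 (mod 271)
17^11 = 17^8 · 17^2 · 17^1 ≡ 99 · 18 · 17 ≡ 213 (mod 271).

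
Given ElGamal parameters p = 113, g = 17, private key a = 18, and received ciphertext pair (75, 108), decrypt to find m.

Shared mask s = c₁^a mod p = 75^18 mod 113.
75^1 ≡ 75 (mod 113)
75^2 = (75^1)^2 ≡ 75^2 = 5625 ≡ 88 (mod 113)
75^4 = (75^2)^2 ≡ 88^2 = 7744 ≡ 60 (mod 113)
75^8 = (75^4)^2 ≡ 60^2 = 3600 ≡ 97 (mod 113)
75^16 = (75^8)^2 ≡ 97^2 = 9409 ≡ 30 (mod 113)
75^18 = 75^16 · 75^2 ≡ 30 · 88 ≡ 41 (mod 113).
So s = 41; s⁻¹ ≡ 102 (mod 113).
m = c₂ · s⁻¹ mod 113 = 108 · 102 mod 113 = 55.

55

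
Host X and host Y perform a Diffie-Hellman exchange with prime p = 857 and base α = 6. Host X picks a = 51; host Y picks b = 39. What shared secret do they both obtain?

Host X sends A = α^a mod p = 6^51 mod 857.
6^1 ≡ 6 (mod 857)
6^2 = (6^1)^2 ≡ 6^2 = 36 ≡ 36 (mod 857)
6^4 = (6^2)^2 ≡ 36^2 = 1296 ≡ 439 (mod 857)
6^8 = (6^4)^2 ≡ 439^2 = 192721 ≡ 753 (mod 857)
6^16 = (6^8)^2 ≡ 753^2 = 567009 ≡ 532 (mod 857)
6^32 = (6^16)^2 ≡ 532^2 = 283024 ≡ 214 (mod 857)
6^51 = 6^32 · 6^16 · 6^2 · 6^1 ≡ 214 · 532 · 36 · 6 ≡ 410 (mod 857).
So A = 410. Host Y then computes K = A^b mod p = 410^39 mod 857.
410^1 ≡ 410 (mod 857)
410^2 = (410^1)^2 ≡ 410^2 = 168100 ≡ 128 (mod 857)
410^4 = (410^2)^2 ≡ 128^2 = 16384 ≡ 101 (mod 857)
410^8 = (410^4)^2 ≡ 101^2 = 10201 ≡ 774 (mod 857)
410^16 = (410^8)^2 ≡ 774^2 = 599076 ≡ 33 (mod 857)
410^32 = (410^16)^2 ≡ 33^2 = 1089 ≡ 232 (mod 857)
410^39 = 410^32 · 410^4 · 410^2 · 410^1 ≡ 232 · 101 · 128 · 410 ≡ 346 (mod 857).

346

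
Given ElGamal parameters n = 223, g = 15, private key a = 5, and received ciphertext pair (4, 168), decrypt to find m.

Shared mask s = c₁^a mod n = 4^5 mod 223.
4^1 ≡ 4 (mod 223)
4^2 = (4^1)^2 ≡ 4^2 = 16 ≡ 16 (mod 223)
4^4 = (4^2)^2 ≡ 16^2 = 256 ≡ 33 (mod 223)
4^5 = 4^4 · 4^1 ≡ 33 · 4 ≡ 132 (mod 223).
So s = 132; s⁻¹ ≡ 49 (mod 223).
m = c₂ · s⁻¹ mod 223 = 168 · 49 mod 223 = 204.

204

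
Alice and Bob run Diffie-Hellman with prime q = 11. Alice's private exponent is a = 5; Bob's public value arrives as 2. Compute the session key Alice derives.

10

Shared key K = 2^5 mod 11.
2^1 ≡ 2 (mod 11)
2^2 = (2^1)^2 ≡ 2^2 = 4 ≡ 4 (mod 11)
2^4 = (2^2)^2 ≡ 4^2 = 16 ≡ 5 (mod 11)
2^5 = 2^4 · 2^1 ≡ 5 · 2 ≡ 10 (mod 11).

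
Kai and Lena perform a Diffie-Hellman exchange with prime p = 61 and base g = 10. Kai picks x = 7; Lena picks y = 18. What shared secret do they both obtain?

Lena sends B = g^y mod p = 10^18 mod 61.
10^1 ≡ 10 (mod 61)
10^2 = (10^1)^2 ≡ 10^2 = 100 ≡ 39 (mod 61)
10^4 = (10^2)^2 ≡ 39^2 = 1521 ≡ 57 (mod 61)
10^8 = (10^4)^2 ≡ 57^2 = 3249 ≡ 16 (mod 61)
10^16 = (10^8)^2 ≡ 16^2 = 256 ≡ 12 (mod 61)
10^18 = 10^16 · 10^2 ≡ 12 · 39 ≡ 41 (mod 61).
So B = 41. Kai then computes K = B^x mod p = 41^7 mod 61.
41^1 ≡ 41 (mod 61)
41^2 = (41^1)^2 ≡ 41^2 = 1681 ≡ 34 (mod 61)
41^4 = (41^2)^2 ≡ 34^2 = 1156 ≡ 58 (mod 61)
41^7 = 41^4 · 41^2 · 41^1 ≡ 58 · 34 · 41 ≡ 27 (mod 61).

27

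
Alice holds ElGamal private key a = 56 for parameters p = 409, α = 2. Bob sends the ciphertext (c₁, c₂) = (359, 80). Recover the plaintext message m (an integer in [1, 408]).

Shared mask s = c₁^a mod p = 359^56 mod 409.
359^1 ≡ 359 (mod 409)
359^2 = (359^1)^2 ≡ 359^2 = 128881 ≡ 46 (mod 409)
359^4 = (359^2)^2 ≡ 46^2 = 2116 ≡ 71 (mod 409)
359^8 = (359^4)^2 ≡ 71^2 = 5041 ≡ 133 (mod 409)
359^16 = (359^8)^2 ≡ 133^2 = 17689 ≡ 102 (mod 409)
359^32 = (359^16)^2 ≡ 102^2 = 10404 ≡ 179 (mod 409)
359^56 = 359^32 · 359^16 · 359^8 ≡ 179 · 102 · 133 ≡ 81 (mod 409).
So s = 81; s⁻¹ ≡ 101 (mod 409).
m = c₂ · s⁻¹ mod 409 = 80 · 101 mod 409 = 309.

309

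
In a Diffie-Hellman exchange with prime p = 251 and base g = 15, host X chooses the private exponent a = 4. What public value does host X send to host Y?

174

Public value = 15^4 (mod 251).
15^1 ≡ 15 (mod 251)
15^2 = (15^1)^2 ≡ 15^2 = 225 ≡ 225 (mod 251)
15^4 = (15^2)^2 ≡ 225^2 = 50625 ≡ 174 (mod 251)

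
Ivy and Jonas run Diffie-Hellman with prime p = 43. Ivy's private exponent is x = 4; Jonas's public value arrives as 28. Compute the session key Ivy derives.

Shared key K = 28^4 mod 43.
28^1 ≡ 28 (mod 43)
28^2 = (28^1)^2 ≡ 28^2 = 784 ≡ 10 (mod 43)
28^4 = (28^2)^2 ≡ 10^2 = 100 ≡ 14 (mod 43)

14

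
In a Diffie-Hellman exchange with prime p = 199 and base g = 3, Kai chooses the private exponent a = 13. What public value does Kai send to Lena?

134

Public value = 3^13 (mod 199).
3^1 ≡ 3 (mod 199)
3^2 = (3^1)^2 ≡ 3^2 = 9 ≡ 9 (mod 199)
3^4 = (3^2)^2 ≡ 9^2 = 81 ≡ 81 (mod 199)
3^8 = (3^4)^2 ≡ 81^2 = 6561 ≡ 193 (mod 199)
3^13 = 3^8 · 3^4 · 3^1 ≡ 193 · 81 · 3 ≡ 134 (mod 199).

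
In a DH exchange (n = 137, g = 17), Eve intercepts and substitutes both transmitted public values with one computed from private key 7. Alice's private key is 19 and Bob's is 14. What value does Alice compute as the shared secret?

Alice receives Eve's public value M = 17^7 mod 137 instead of the honest one.
17^1 ≡ 17 (mod 137)
17^2 = (17^1)^2 ≡ 17^2 = 289 ≡ 15 (mod 137)
17^4 = (17^2)^2 ≡ 15^2 = 225 ≡ 88 (mod 137)
17^7 = 17^4 · 17^2 · 17^1 ≡ 88 · 15 · 17 ≡ 109 (mod 137).
So M = 109. Alice computes K = M^19 mod 137.
109^1 ≡ 109 (mod 137)
109^2 = (109^1)^2 ≡ 109^2 = 11881 ≡ 99 (mod 137)
109^4 = (109^2)^2 ≡ 99^2 = 9801 ≡ 74 (mod 137)
109^8 = (109^4)^2 ≡ 74^2 = 5476 ≡ 133 (mod 137)
109^16 = (109^8)^2 ≡ 133^2 = 17689 ≡ 16 (mod 137)
109^19 = 109^16 · 109^2 · 109^1 ≡ 16 · 99 · 109 ≡ 36 (mod 137).

36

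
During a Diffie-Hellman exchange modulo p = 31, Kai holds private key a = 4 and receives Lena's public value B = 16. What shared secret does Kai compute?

Shared key K = 16^4 mod 31.
16^1 ≡ 16 (mod 31)
16^2 = (16^1)^2 ≡ 16^2 = 256 ≡ 8 (mod 31)
16^4 = (16^2)^2 ≡ 8^2 = 64 ≡ 2 (mod 31)

2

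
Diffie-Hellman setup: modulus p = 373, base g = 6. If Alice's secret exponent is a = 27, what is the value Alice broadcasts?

Public value = 6^27 mod 373.
6^1 ≡ 6 (mod 373)
6^2 = (6^1)^2 ≡ 6^2 = 36 ≡ 36 (mod 373)
6^4 = (6^2)^2 ≡ 36^2 = 1296 ≡ 177 (mod 373)
6^8 = (6^4)^2 ≡ 177^2 = 31329 ≡ 370 (mod 373)
6^16 = (6^8)^2 ≡ 370^2 = 136900 ≡ 9 (mod 373)
6^27 = 6^16 · 6^8 · 6^2 · 6^1 ≡ 9 · 370 · 36 · 6 ≡ 136 (mod 373).

136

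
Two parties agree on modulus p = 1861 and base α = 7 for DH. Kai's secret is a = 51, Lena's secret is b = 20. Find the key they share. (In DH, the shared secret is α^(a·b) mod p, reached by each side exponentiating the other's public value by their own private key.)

Kai sends A = α^a mod p = 7^51 mod 1861.
7^1 ≡ 7 (mod 1861)
7^2 = (7^1)^2 ≡ 7^2 = 49 ≡ 49 (mod 1861)
7^4 = (7^2)^2 ≡ 49^2 = 2401 ≡ 540 (mod 1861)
7^8 = (7^4)^2 ≡ 540^2 = 291600 ≡ 1284 (mod 1861)
7^16 = (7^8)^2 ≡ 1284^2 = 1648656 ≡ 1671 (mod 1861)
7^32 = (7^16)^2 ≡ 1671^2 = 2792241 ≡ 741 (mod 1861)
7^51 = 7^32 · 7^16 · 7^2 · 7^1 ≡ 741 · 1671 · 49 · 7 ≡ 119 (mod 1861).
So A = 119. Lena then computes K = A^b mod p = 119^20 mod 1861.
119^1 ≡ 119 (mod 1861)
119^2 = (119^1)^2 ≡ 119^2 = 14161 ≡ 1134 (mod 1861)
119^4 = (119^2)^2 ≡ 1134^2 = 1285956 ≡ 5 (mod 1861)
119^8 = (119^4)^2 ≡ 5^2 = 25 ≡ 25 (mod 1861)
119^16 = (119^8)^2 ≡ 25^2 = 625 ≡ 625 (mod 1861)
119^20 = 119^16 · 119^4 ≡ 625 · 5 ≡ 1264 (mod 1861).

1264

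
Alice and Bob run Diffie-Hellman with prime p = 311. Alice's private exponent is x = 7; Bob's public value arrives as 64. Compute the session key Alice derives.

Shared key K = 64^7 mod 311.
64^1 ≡ 64 (mod 311)
64^2 = (64^1)^2 ≡ 64^2 = 4096 ≡ 53 (mod 311)
64^4 = (64^2)^2 ≡ 53^2 = 2809 ≡ 10 (mod 311)
64^7 = 64^4 · 64^2 · 64^1 ≡ 10 · 53 · 64 ≡ 21 (mod 311).

21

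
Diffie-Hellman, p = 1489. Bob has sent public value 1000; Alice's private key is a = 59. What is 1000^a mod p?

27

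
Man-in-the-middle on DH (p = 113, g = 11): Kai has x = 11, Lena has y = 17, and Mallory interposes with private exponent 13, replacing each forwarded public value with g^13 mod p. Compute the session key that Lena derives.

Lena receives Mallory's public value M = 11^13 mod 113 instead of the honest one.
11^1 ≡ 11 (mod 113)
11^2 = (11^1)^2 ≡ 11^2 = 121 ≡ 8 (mod 113)
11^4 = (11^2)^2 ≡ 8^2 = 64 ≡ 64 (mod 113)
11^8 = (11^4)^2 ≡ 64^2 = 4096 ≡ 28 (mod 113)
11^13 = 11^8 · 11^4 · 11^1 ≡ 28 · 64 · 11 ≡ 50 (mod 113).
So M = 50. Lena computes K = M^17 mod 113.
50^1 ≡ 50 (mod 113)
50^2 = (50^1)^2 ≡ 50^2 = 2500 ≡ 14 (mod 113)
50^4 = (50^2)^2 ≡ 14^2 = 196 ≡ 83 (mod 113)
50^8 = (50^4)^2 ≡ 83^2 = 6889 ≡ 109 (mod 113)
50^16 = (50^8)^2 ≡ 109^2 = 11881 ≡ 16 (mod 113)
50^17 = 50^16 · 50^1 ≡ 16 · 50 ≡ 9 (mod 113).

9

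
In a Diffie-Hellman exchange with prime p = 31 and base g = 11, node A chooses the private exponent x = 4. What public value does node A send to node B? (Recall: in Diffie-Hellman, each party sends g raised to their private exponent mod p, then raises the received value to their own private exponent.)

9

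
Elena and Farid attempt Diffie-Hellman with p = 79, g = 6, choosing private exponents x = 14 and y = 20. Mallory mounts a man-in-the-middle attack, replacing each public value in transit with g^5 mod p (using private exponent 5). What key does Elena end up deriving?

26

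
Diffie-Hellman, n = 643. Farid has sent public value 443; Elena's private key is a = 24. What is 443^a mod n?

Shared key K = 443^24 mod 643.
443^1 ≡ 443 (mod 643)
443^2 = (443^1)^2 ≡ 443^2 = 196249 ≡ 134 (mod 643)
443^4 = (443^2)^2 ≡ 134^2 = 17956 ≡ 595 (mod 643)
443^8 = (443^4)^2 ≡ 595^2 = 354025 ≡ 375 (mod 643)
443^16 = (443^8)^2 ≡ 375^2 = 140625 ≡ 451 (mod 643)
443^24 = 443^16 · 443^8 ≡ 451 · 375 ≡ 16 (mod 643).

16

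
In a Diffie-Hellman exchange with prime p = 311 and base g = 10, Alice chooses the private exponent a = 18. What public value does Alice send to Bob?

54

Public value = 10^18 mod 311.
10^1 ≡ 10 (mod 311)
10^2 = (10^1)^2 ≡ 10^2 = 100 ≡ 100 (mod 311)
10^4 = (10^2)^2 ≡ 100^2 = 10000 ≡ 48 (mod 311)
10^8 = (10^4)^2 ≡ 48^2 = 2304 ≡ 127 (mod 311)
10^16 = (10^8)^2 ≡ 127^2 = 16129 ≡ 268 (mod 311)
10^18 = 10^16 · 10^2 ≡ 268 · 100 ≡ 54 (mod 311).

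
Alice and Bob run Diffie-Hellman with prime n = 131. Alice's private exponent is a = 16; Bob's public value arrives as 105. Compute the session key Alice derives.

34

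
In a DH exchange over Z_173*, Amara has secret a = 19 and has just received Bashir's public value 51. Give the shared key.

Shared key K = 51^19 mod 173.
51^1 ≡ 51 (mod 173)
51^2 = (51^1)^2 ≡ 51^2 = 2601 ≡ 6 (mod 173)
51^4 = (51^2)^2 ≡ 6^2 = 36 ≡ 36 (mod 173)
51^8 = (51^4)^2 ≡ 36^2 = 1296 ≡ 85 (mod 173)
51^16 = (51^8)^2 ≡ 85^2 = 7225 ≡ 132 (mod 173)
51^19 = 51^16 · 51^2 · 51^1 ≡ 132 · 6 · 51 ≡ 83 (mod 173).

83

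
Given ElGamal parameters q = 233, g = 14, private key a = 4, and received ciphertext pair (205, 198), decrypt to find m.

99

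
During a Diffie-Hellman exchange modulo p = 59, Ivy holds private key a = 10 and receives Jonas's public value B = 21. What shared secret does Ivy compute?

9

Shared key K = 21^10 mod 59.
21^1 ≡ 21 (mod 59)
21^2 = (21^1)^2 ≡ 21^2 = 441 ≡ 28 (mod 59)
21^4 = (21^2)^2 ≡ 28^2 = 784 ≡ 17 (mod 59)
21^8 = (21^4)^2 ≡ 17^2 = 289 ≡ 53 (mod 59)
21^10 = 21^8 · 21^2 ≡ 53 · 28 ≡ 9 (mod 59).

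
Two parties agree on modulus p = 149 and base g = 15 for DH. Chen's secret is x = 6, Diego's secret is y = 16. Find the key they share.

Chen sends A = g^x mod p = 15^6 mod 149.
15^1 ≡ 15 (mod 149)
15^2 = (15^1)^2 ≡ 15^2 = 225 ≡ 76 (mod 149)
15^4 = (15^2)^2 ≡ 76^2 = 5776 ≡ 114 (mod 149)
15^6 = 15^4 · 15^2 ≡ 114 · 76 ≡ 22 (mod 149).
So A = 22. Diego then computes K = A^y mod p = 22^16 mod 149.
22^1 ≡ 22 (mod 149)
22^2 = (22^1)^2 ≡ 22^2 = 484 ≡ 37 (mod 149)
22^4 = (22^2)^2 ≡ 37^2 = 1369 ≡ 28 (mod 149)
22^8 = (22^4)^2 ≡ 28^2 = 784 ≡ 39 (mod 149)
22^16 = (22^8)^2 ≡ 39^2 = 1521 ≡ 31 (mod 149)

31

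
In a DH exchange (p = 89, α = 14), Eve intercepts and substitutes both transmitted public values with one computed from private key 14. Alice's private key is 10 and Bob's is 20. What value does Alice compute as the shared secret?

44

Alice receives Eve's public value M = 14^14 mod 89 instead of the honest one.
14^1 ≡ 14 (mod 89)
14^2 = (14^1)^2 ≡ 14^2 = 196 ≡ 18 (mod 89)
14^4 = (14^2)^2 ≡ 18^2 = 324 ≡ 57 (mod 89)
14^8 = (14^4)^2 ≡ 57^2 = 3249 ≡ 45 (mod 89)
14^14 = 14^8 · 14^4 · 14^2 ≡ 45 · 57 · 18 ≡ 68 (mod 89).
So M = 68. Alice computes K = M^10 mod 89.
68^1 ≡ 68 (mod 89)
68^2 = (68^1)^2 ≡ 68^2 = 4624 ≡ 85 (mod 89)
68^4 = (68^2)^2 ≡ 85^2 = 7225 ≡ 16 (mod 89)
68^8 = (68^4)^2 ≡ 16^2 = 256 ≡ 78 (mod 89)
68^10 = 68^8 · 68^2 ≡ 78 · 85 ≡ 44 (mod 89).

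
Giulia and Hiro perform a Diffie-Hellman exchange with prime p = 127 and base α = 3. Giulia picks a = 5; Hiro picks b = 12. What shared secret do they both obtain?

Giulia sends A = α^a mod p = 3^5 mod 127.
3^1 ≡ 3 (mod 127)
3^2 = (3^1)^2 ≡ 3^2 = 9 ≡ 9 (mod 127)
3^4 = (3^2)^2 ≡ 9^2 = 81 ≡ 81 (mod 127)
3^5 = 3^4 · 3^1 ≡ 81 · 3 ≡ 116 (mod 127).
So A = 116. Hiro then computes K = A^b mod p = 116^12 mod 127.
116^1 ≡ 116 (mod 127)
116^2 = (116^1)^2 ≡ 116^2 = 13456 ≡ 121 (mod 127)
116^4 = (116^2)^2 ≡ 121^2 = 14641 ≡ 36 (mod 127)
116^8 = (116^4)^2 ≡ 36^2 = 1296 ≡ 26 (mod 127)
116^12 = 116^8 · 116^4 ≡ 26 · 36 ≡ 47 (mod 127).

47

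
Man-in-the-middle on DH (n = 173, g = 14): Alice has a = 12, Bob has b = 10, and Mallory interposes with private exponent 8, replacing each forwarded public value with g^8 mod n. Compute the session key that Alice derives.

Alice receives Mallory's public value M = 14^8 mod 173 instead of the honest one.
14^1 ≡ 14 (mod 173)
14^2 = (14^1)^2 ≡ 14^2 = 196 ≡ 23 (mod 173)
14^4 = (14^2)^2 ≡ 23^2 = 529 ≡ 10 (mod 173)
14^8 = (14^4)^2 ≡ 10^2 = 100 ≡ 100 (mod 173)
So M = 100. Alice computes K = M^12 mod 173.
100^1 ≡ 100 (mod 173)
100^2 = (100^1)^2 ≡ 100^2 = 10000 ≡ 139 (mod 173)
100^4 = (100^2)^2 ≡ 139^2 = 19321 ≡ 118 (mod 173)
100^8 = (100^4)^2 ≡ 118^2 = 13924 ≡ 84 (mod 173)
100^12 = 100^8 · 100^4 ≡ 84 · 118 ≡ 51 (mod 173).

51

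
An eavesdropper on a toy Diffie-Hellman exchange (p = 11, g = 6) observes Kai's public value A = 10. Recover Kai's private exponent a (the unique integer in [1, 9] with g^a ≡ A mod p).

5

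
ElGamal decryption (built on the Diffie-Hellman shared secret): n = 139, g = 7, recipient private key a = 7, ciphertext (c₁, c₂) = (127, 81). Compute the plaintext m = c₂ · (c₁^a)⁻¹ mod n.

Shared mask s = c₁^a mod n = 127^7 mod 139.
127^1 ≡ 127 (mod 139)
127^2 = (127^1)^2 ≡ 127^2 = 16129 ≡ 5 (mod 139)
127^4 = (127^2)^2 ≡ 5^2 = 25 ≡ 25 (mod 139)
127^7 = 127^4 · 127^2 · 127^1 ≡ 25 · 5 · 127 ≡ 29 (mod 139).
So s = 29; s⁻¹ ≡ 24 (mod 139).
m = c₂ · s⁻¹ mod 139 = 81 · 24 mod 139 = 137.

137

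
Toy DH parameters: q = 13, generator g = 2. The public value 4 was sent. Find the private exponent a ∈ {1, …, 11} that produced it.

2

Try successive powers of 2 modulo 13:
2^1 ≡ 2
2^2 ≡ 4
Found: a = 2.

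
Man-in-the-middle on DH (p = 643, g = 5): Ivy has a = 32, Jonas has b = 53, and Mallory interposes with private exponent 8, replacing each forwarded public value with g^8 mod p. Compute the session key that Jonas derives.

250

Jonas receives Mallory's public value M = 5^8 mod 643 instead of the honest one.
5^1 ≡ 5 (mod 643)
5^2 = (5^1)^2 ≡ 5^2 = 25 ≡ 25 (mod 643)
5^4 = (5^2)^2 ≡ 25^2 = 625 ≡ 625 (mod 643)
5^8 = (5^4)^2 ≡ 625^2 = 390625 ≡ 324 (mod 643)
So M = 324. Jonas computes K = M^53 mod 643.
324^1 ≡ 324 (mod 643)
324^2 = (324^1)^2 ≡ 324^2 = 104976 ≡ 167 (mod 643)
324^4 = (324^2)^2 ≡ 167^2 = 27889 ≡ 240 (mod 643)
324^8 = (324^4)^2 ≡ 240^2 = 57600 ≡ 373 (mod 643)
324^16 = (324^8)^2 ≡ 373^2 = 139129 ≡ 241 (mod 643)
324^32 = (324^16)^2 ≡ 241^2 = 58081 ≡ 211 (mod 643)
324^53 = 324^32 · 324^16 · 324^4 · 324^1 ≡ 211 · 241 · 240 · 324 ≡ 250 (mod 643).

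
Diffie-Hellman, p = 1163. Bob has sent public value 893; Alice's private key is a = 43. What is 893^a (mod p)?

931

Shared key K = 893^43 mod 1163.
893^1 ≡ 893 (mod 1163)
893^2 = (893^1)^2 ≡ 893^2 = 797449 ≡ 794 (mod 1163)
893^4 = (893^2)^2 ≡ 794^2 = 630436 ≡ 90 (mod 1163)
893^8 = (893^4)^2 ≡ 90^2 = 8100 ≡ 1122 (mod 1163)
893^16 = (893^8)^2 ≡ 1122^2 = 1258884 ≡ 518 (mod 1163)
893^32 = (893^16)^2 ≡ 518^2 = 268324 ≡ 834 (mod 1163)
893^43 = 893^32 · 893^8 · 893^2 · 893^1 ≡ 834 · 1122 · 794 · 893 ≡ 931 (mod 1163).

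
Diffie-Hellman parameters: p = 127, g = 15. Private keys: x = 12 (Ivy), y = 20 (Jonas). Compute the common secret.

61

Ivy sends A = g^x mod p = 15^12 mod 127.
15^1 ≡ 15 (mod 127)
15^2 = (15^1)^2 ≡ 15^2 = 225 ≡ 98 (mod 127)
15^4 = (15^2)^2 ≡ 98^2 = 9604 ≡ 79 (mod 127)
15^8 = (15^4)^2 ≡ 79^2 = 6241 ≡ 18 (mod 127)
15^12 = 15^8 · 15^4 ≡ 18 · 79 ≡ 25 (mod 127).
So A = 25. Jonas then computes K = A^y mod p = 25^20 mod 127.
25^1 ≡ 25 (mod 127)
25^2 = (25^1)^2 ≡ 25^2 = 625 ≡ 117 (mod 127)
25^4 = (25^2)^2 ≡ 117^2 = 13689 ≡ 100 (mod 127)
25^8 = (25^4)^2 ≡ 100^2 = 10000 ≡ 94 (mod 127)
25^16 = (25^8)^2 ≡ 94^2 = 8836 ≡ 73 (mod 127)
25^20 = 25^16 · 25^4 ≡ 73 · 100 ≡ 61 (mod 127).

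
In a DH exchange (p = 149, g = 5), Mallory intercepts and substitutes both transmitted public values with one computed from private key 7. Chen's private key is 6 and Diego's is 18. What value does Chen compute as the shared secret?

145

Chen receives Mallory's public value M = 5^7 mod 149 instead of the honest one.
5^1 ≡ 5 (mod 149)
5^2 = (5^1)^2 ≡ 5^2 = 25 ≡ 25 (mod 149)
5^4 = (5^2)^2 ≡ 25^2 = 625 ≡ 29 (mod 149)
5^7 = 5^4 · 5^2 · 5^1 ≡ 29 · 25 · 5 ≡ 49 (mod 149).
So M = 49. Chen computes K = M^6 mod 149.
49^1 ≡ 49 (mod 149)
49^2 = (49^1)^2 ≡ 49^2 = 2401 ≡ 17 (mod 149)
49^4 = (49^2)^2 ≡ 17^2 = 289 ≡ 140 (mod 149)
49^6 = 49^4 · 49^2 ≡ 140 · 17 ≡ 145 (mod 149).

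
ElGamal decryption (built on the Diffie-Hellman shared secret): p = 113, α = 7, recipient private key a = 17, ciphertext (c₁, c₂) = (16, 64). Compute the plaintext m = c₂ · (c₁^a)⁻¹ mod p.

Shared mask s = c₁^a mod p = 16^17 mod 113.
16^1 ≡ 16 (mod 113)
16^2 = (16^1)^2 ≡ 16^2 = 256 ≡ 30 (mod 113)
16^4 = (16^2)^2 ≡ 30^2 = 900 ≡ 109 (mod 113)
16^8 = (16^4)^2 ≡ 109^2 = 11881 ≡ 16 (mod 113)
16^16 = (16^8)^2 ≡ 16^2 = 256 ≡ 30 (mod 113)
16^17 = 16^16 · 16^1 ≡ 30 · 16 ≡ 28 (mod 113).
So s = 28; s⁻¹ ≡ 109 (mod 113).
m = c₂ · s⁻¹ mod 113 = 64 · 109 mod 113 = 83.

83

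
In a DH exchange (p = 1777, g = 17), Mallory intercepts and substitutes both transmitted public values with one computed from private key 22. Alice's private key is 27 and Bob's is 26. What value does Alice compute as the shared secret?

289

Alice receives Mallory's public value M = 17^22 mod 1777 instead of the honest one.
17^1 ≡ 17 (mod 1777)
17^2 = (17^1)^2 ≡ 17^2 = 289 ≡ 289 (mod 1777)
17^4 = (17^2)^2 ≡ 289^2 = 83521 ≡ 2 (mod 1777)
17^8 = (17^4)^2 ≡ 2^2 = 4 ≡ 4 (mod 1777)
17^16 = (17^8)^2 ≡ 4^2 = 16 ≡ 16 (mod 1777)
17^22 = 17^16 · 17^4 · 17^2 ≡ 16 · 2 · 289 ≡ 363 (mod 1777).
So M = 363. Alice computes K = M^27 mod 1777.
363^1 ≡ 363 (mod 1777)
363^2 = (363^1)^2 ≡ 363^2 = 131769 ≡ 271 (mod 1777)
363^4 = (363^2)^2 ≡ 271^2 = 73441 ≡ 584 (mod 1777)
363^8 = (363^4)^2 ≡ 584^2 = 341056 ≡ 1649 (mod 1777)
363^16 = (363^8)^2 ≡ 1649^2 = 2719201 ≡ 391 (mod 1777)
363^27 = 363^16 · 363^8 · 363^2 · 363^1 ≡ 391 · 1649 · 271 · 363 ≡ 289 (mod 1777).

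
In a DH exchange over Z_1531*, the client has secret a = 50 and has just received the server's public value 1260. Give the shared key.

612

Shared key K = 1260^50 mod 1531.
1260^1 ≡ 1260 (mod 1531)
1260^2 = (1260^1)^2 ≡ 1260^2 = 1587600 ≡ 1484 (mod 1531)
1260^4 = (1260^2)^2 ≡ 1484^2 = 2202256 ≡ 678 (mod 1531)
1260^8 = (1260^4)^2 ≡ 678^2 = 459684 ≡ 384 (mod 1531)
1260^16 = (1260^8)^2 ≡ 384^2 = 147456 ≡ 480 (mod 1531)
1260^32 = (1260^16)^2 ≡ 480^2 = 230400 ≡ 750 (mod 1531)
1260^50 = 1260^32 · 1260^16 · 1260^2 ≡ 750 · 480 · 1484 ≡ 612 (mod 1531).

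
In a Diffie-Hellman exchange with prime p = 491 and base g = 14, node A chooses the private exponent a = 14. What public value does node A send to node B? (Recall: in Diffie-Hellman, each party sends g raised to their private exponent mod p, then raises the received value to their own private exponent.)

138

Public value = 14^14 mod 491.
14^1 ≡ 14 (mod 491)
14^2 = (14^1)^2 ≡ 14^2 = 196 ≡ 196 (mod 491)
14^4 = (14^2)^2 ≡ 196^2 = 38416 ≡ 118 (mod 491)
14^8 = (14^4)^2 ≡ 118^2 = 13924 ≡ 176 (mod 491)
14^14 = 14^8 · 14^4 · 14^2 ≡ 176 · 118 · 196 ≡ 138 (mod 491).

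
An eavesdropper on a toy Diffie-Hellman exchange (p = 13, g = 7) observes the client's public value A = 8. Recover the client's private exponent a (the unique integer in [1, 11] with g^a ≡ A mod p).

Try successive powers of 7 modulo 13:
7^1 ≡ 7
7^2 ≡ 10
7^3 ≡ 5
7^4 ≡ 9
7^5 ≡ 11
7^6 ≡ 12
7^7 ≡ 6
7^8 ≡ 3
7^9 ≡ 8
Found: a = 9.

9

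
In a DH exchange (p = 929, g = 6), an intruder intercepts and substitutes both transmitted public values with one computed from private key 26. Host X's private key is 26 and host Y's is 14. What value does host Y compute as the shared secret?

840

Host Y receives an intruder's public value M = 6^26 mod 929 instead of the honest one.
6^1 ≡ 6 (mod 929)
6^2 = (6^1)^2 ≡ 6^2 = 36 ≡ 36 (mod 929)
6^4 = (6^2)^2 ≡ 36^2 = 1296 ≡ 367 (mod 929)
6^8 = (6^4)^2 ≡ 367^2 = 134689 ≡ 913 (mod 929)
6^16 = (6^8)^2 ≡ 913^2 = 833569 ≡ 256 (mod 929)
6^26 = 6^16 · 6^8 · 6^2 ≡ 256 · 913 · 36 ≡ 255 (mod 929).
So M = 255. Host Y computes K = M^14 mod 929.
255^1 ≡ 255 (mod 929)
255^2 = (255^1)^2 ≡ 255^2 = 65025 ≡ 924 (mod 929)
255^4 = (255^2)^2 ≡ 924^2 = 853776 ≡ 25 (mod 929)
255^8 = (255^4)^2 ≡ 25^2 = 625 ≡ 625 (mod 929)
255^14 = 255^8 · 255^4 · 255^2 ≡ 625 · 25 · 924 ≡ 840 (mod 929).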